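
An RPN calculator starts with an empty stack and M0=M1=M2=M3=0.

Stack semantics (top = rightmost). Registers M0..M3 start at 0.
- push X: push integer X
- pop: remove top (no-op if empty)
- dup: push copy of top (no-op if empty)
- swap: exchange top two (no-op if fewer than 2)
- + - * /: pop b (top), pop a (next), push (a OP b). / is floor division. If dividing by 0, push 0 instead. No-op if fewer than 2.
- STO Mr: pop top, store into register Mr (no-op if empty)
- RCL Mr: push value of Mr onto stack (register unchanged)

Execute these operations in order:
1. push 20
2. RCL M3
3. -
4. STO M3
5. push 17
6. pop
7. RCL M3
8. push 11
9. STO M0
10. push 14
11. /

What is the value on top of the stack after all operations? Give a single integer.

Answer: 1

Derivation:
After op 1 (push 20): stack=[20] mem=[0,0,0,0]
After op 2 (RCL M3): stack=[20,0] mem=[0,0,0,0]
After op 3 (-): stack=[20] mem=[0,0,0,0]
After op 4 (STO M3): stack=[empty] mem=[0,0,0,20]
After op 5 (push 17): stack=[17] mem=[0,0,0,20]
After op 6 (pop): stack=[empty] mem=[0,0,0,20]
After op 7 (RCL M3): stack=[20] mem=[0,0,0,20]
After op 8 (push 11): stack=[20,11] mem=[0,0,0,20]
After op 9 (STO M0): stack=[20] mem=[11,0,0,20]
After op 10 (push 14): stack=[20,14] mem=[11,0,0,20]
After op 11 (/): stack=[1] mem=[11,0,0,20]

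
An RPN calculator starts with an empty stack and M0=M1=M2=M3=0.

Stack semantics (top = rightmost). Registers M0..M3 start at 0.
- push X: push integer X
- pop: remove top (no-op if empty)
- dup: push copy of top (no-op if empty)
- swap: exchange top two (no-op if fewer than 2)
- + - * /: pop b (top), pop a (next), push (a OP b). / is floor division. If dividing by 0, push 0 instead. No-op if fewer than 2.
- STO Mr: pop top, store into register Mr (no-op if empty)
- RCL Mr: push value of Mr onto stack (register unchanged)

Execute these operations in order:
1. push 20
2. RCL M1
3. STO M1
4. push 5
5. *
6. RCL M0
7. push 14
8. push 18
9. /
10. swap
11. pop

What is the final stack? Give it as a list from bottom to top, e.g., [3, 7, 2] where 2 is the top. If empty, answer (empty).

After op 1 (push 20): stack=[20] mem=[0,0,0,0]
After op 2 (RCL M1): stack=[20,0] mem=[0,0,0,0]
After op 3 (STO M1): stack=[20] mem=[0,0,0,0]
After op 4 (push 5): stack=[20,5] mem=[0,0,0,0]
After op 5 (*): stack=[100] mem=[0,0,0,0]
After op 6 (RCL M0): stack=[100,0] mem=[0,0,0,0]
After op 7 (push 14): stack=[100,0,14] mem=[0,0,0,0]
After op 8 (push 18): stack=[100,0,14,18] mem=[0,0,0,0]
After op 9 (/): stack=[100,0,0] mem=[0,0,0,0]
After op 10 (swap): stack=[100,0,0] mem=[0,0,0,0]
After op 11 (pop): stack=[100,0] mem=[0,0,0,0]

Answer: [100, 0]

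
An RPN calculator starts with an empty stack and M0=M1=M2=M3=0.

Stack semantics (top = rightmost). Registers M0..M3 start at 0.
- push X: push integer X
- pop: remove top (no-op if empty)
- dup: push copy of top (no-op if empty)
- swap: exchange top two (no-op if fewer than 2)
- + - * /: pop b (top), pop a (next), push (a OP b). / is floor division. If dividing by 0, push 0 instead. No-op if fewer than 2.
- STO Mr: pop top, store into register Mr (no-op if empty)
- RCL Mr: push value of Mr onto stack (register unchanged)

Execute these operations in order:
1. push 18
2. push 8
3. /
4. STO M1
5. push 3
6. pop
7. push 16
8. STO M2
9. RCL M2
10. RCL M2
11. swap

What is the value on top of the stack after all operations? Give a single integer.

Answer: 16

Derivation:
After op 1 (push 18): stack=[18] mem=[0,0,0,0]
After op 2 (push 8): stack=[18,8] mem=[0,0,0,0]
After op 3 (/): stack=[2] mem=[0,0,0,0]
After op 4 (STO M1): stack=[empty] mem=[0,2,0,0]
After op 5 (push 3): stack=[3] mem=[0,2,0,0]
After op 6 (pop): stack=[empty] mem=[0,2,0,0]
After op 7 (push 16): stack=[16] mem=[0,2,0,0]
After op 8 (STO M2): stack=[empty] mem=[0,2,16,0]
After op 9 (RCL M2): stack=[16] mem=[0,2,16,0]
After op 10 (RCL M2): stack=[16,16] mem=[0,2,16,0]
After op 11 (swap): stack=[16,16] mem=[0,2,16,0]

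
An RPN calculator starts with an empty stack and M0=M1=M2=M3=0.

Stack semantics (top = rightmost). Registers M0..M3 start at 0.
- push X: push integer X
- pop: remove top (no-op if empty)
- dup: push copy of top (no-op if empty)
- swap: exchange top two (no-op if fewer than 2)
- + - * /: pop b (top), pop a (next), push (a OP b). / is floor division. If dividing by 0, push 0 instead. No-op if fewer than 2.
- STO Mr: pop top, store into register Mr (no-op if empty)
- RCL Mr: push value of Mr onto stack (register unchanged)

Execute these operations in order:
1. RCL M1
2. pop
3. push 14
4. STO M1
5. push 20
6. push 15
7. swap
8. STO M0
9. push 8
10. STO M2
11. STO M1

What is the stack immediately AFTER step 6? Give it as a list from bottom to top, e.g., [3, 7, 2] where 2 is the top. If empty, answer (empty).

After op 1 (RCL M1): stack=[0] mem=[0,0,0,0]
After op 2 (pop): stack=[empty] mem=[0,0,0,0]
After op 3 (push 14): stack=[14] mem=[0,0,0,0]
After op 4 (STO M1): stack=[empty] mem=[0,14,0,0]
After op 5 (push 20): stack=[20] mem=[0,14,0,0]
After op 6 (push 15): stack=[20,15] mem=[0,14,0,0]

[20, 15]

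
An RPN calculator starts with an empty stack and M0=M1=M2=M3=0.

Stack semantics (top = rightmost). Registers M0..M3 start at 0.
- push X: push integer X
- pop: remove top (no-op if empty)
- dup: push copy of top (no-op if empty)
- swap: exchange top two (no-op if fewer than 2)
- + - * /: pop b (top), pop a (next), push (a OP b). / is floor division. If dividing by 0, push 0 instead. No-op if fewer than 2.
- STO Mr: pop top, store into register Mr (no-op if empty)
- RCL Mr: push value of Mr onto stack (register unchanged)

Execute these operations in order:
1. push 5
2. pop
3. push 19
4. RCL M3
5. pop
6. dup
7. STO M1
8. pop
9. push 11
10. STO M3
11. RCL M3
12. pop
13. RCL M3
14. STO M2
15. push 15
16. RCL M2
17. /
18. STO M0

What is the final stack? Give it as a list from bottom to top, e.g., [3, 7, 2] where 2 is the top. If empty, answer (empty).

After op 1 (push 5): stack=[5] mem=[0,0,0,0]
After op 2 (pop): stack=[empty] mem=[0,0,0,0]
After op 3 (push 19): stack=[19] mem=[0,0,0,0]
After op 4 (RCL M3): stack=[19,0] mem=[0,0,0,0]
After op 5 (pop): stack=[19] mem=[0,0,0,0]
After op 6 (dup): stack=[19,19] mem=[0,0,0,0]
After op 7 (STO M1): stack=[19] mem=[0,19,0,0]
After op 8 (pop): stack=[empty] mem=[0,19,0,0]
After op 9 (push 11): stack=[11] mem=[0,19,0,0]
After op 10 (STO M3): stack=[empty] mem=[0,19,0,11]
After op 11 (RCL M3): stack=[11] mem=[0,19,0,11]
After op 12 (pop): stack=[empty] mem=[0,19,0,11]
After op 13 (RCL M3): stack=[11] mem=[0,19,0,11]
After op 14 (STO M2): stack=[empty] mem=[0,19,11,11]
After op 15 (push 15): stack=[15] mem=[0,19,11,11]
After op 16 (RCL M2): stack=[15,11] mem=[0,19,11,11]
After op 17 (/): stack=[1] mem=[0,19,11,11]
After op 18 (STO M0): stack=[empty] mem=[1,19,11,11]

Answer: (empty)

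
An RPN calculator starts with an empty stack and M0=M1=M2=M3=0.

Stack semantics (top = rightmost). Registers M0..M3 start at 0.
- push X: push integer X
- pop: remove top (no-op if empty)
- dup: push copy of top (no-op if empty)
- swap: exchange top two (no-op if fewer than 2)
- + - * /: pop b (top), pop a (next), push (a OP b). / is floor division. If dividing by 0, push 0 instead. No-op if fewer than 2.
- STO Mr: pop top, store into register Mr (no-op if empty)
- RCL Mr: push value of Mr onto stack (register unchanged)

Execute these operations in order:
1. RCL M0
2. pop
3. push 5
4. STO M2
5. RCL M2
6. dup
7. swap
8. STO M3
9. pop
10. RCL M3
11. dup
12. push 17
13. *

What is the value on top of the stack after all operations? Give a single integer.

After op 1 (RCL M0): stack=[0] mem=[0,0,0,0]
After op 2 (pop): stack=[empty] mem=[0,0,0,0]
After op 3 (push 5): stack=[5] mem=[0,0,0,0]
After op 4 (STO M2): stack=[empty] mem=[0,0,5,0]
After op 5 (RCL M2): stack=[5] mem=[0,0,5,0]
After op 6 (dup): stack=[5,5] mem=[0,0,5,0]
After op 7 (swap): stack=[5,5] mem=[0,0,5,0]
After op 8 (STO M3): stack=[5] mem=[0,0,5,5]
After op 9 (pop): stack=[empty] mem=[0,0,5,5]
After op 10 (RCL M3): stack=[5] mem=[0,0,5,5]
After op 11 (dup): stack=[5,5] mem=[0,0,5,5]
After op 12 (push 17): stack=[5,5,17] mem=[0,0,5,5]
After op 13 (*): stack=[5,85] mem=[0,0,5,5]

Answer: 85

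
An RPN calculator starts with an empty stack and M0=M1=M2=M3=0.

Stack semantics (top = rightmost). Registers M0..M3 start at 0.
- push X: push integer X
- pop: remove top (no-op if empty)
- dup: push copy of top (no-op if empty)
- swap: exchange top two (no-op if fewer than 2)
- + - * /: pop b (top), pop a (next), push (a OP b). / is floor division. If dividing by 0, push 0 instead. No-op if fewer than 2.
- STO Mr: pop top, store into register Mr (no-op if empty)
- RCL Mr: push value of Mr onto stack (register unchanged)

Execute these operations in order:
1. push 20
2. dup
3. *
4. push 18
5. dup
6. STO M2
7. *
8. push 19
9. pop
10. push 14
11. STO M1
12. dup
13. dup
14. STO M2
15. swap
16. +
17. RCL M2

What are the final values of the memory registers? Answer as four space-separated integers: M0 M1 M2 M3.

After op 1 (push 20): stack=[20] mem=[0,0,0,0]
After op 2 (dup): stack=[20,20] mem=[0,0,0,0]
After op 3 (*): stack=[400] mem=[0,0,0,0]
After op 4 (push 18): stack=[400,18] mem=[0,0,0,0]
After op 5 (dup): stack=[400,18,18] mem=[0,0,0,0]
After op 6 (STO M2): stack=[400,18] mem=[0,0,18,0]
After op 7 (*): stack=[7200] mem=[0,0,18,0]
After op 8 (push 19): stack=[7200,19] mem=[0,0,18,0]
After op 9 (pop): stack=[7200] mem=[0,0,18,0]
After op 10 (push 14): stack=[7200,14] mem=[0,0,18,0]
After op 11 (STO M1): stack=[7200] mem=[0,14,18,0]
After op 12 (dup): stack=[7200,7200] mem=[0,14,18,0]
After op 13 (dup): stack=[7200,7200,7200] mem=[0,14,18,0]
After op 14 (STO M2): stack=[7200,7200] mem=[0,14,7200,0]
After op 15 (swap): stack=[7200,7200] mem=[0,14,7200,0]
After op 16 (+): stack=[14400] mem=[0,14,7200,0]
After op 17 (RCL M2): stack=[14400,7200] mem=[0,14,7200,0]

Answer: 0 14 7200 0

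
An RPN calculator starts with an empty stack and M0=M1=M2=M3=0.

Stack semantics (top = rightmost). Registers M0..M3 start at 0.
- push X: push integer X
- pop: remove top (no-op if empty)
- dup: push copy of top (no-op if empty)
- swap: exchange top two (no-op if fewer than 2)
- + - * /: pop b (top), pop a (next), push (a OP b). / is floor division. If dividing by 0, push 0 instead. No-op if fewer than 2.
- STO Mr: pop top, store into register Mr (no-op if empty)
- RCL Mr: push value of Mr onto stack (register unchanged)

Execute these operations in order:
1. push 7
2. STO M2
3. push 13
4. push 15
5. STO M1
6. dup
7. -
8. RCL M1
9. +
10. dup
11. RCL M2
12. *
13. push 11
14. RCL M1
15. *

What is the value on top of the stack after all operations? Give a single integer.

After op 1 (push 7): stack=[7] mem=[0,0,0,0]
After op 2 (STO M2): stack=[empty] mem=[0,0,7,0]
After op 3 (push 13): stack=[13] mem=[0,0,7,0]
After op 4 (push 15): stack=[13,15] mem=[0,0,7,0]
After op 5 (STO M1): stack=[13] mem=[0,15,7,0]
After op 6 (dup): stack=[13,13] mem=[0,15,7,0]
After op 7 (-): stack=[0] mem=[0,15,7,0]
After op 8 (RCL M1): stack=[0,15] mem=[0,15,7,0]
After op 9 (+): stack=[15] mem=[0,15,7,0]
After op 10 (dup): stack=[15,15] mem=[0,15,7,0]
After op 11 (RCL M2): stack=[15,15,7] mem=[0,15,7,0]
After op 12 (*): stack=[15,105] mem=[0,15,7,0]
After op 13 (push 11): stack=[15,105,11] mem=[0,15,7,0]
After op 14 (RCL M1): stack=[15,105,11,15] mem=[0,15,7,0]
After op 15 (*): stack=[15,105,165] mem=[0,15,7,0]

Answer: 165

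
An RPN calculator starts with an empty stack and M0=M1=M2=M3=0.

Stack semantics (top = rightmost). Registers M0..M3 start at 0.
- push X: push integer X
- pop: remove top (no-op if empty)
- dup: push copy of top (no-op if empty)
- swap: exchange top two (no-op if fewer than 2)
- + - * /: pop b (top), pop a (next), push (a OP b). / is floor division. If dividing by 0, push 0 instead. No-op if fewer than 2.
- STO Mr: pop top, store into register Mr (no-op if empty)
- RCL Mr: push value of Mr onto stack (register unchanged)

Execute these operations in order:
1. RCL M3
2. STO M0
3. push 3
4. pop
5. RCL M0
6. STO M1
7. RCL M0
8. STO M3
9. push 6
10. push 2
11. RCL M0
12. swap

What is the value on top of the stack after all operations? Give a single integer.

Answer: 2

Derivation:
After op 1 (RCL M3): stack=[0] mem=[0,0,0,0]
After op 2 (STO M0): stack=[empty] mem=[0,0,0,0]
After op 3 (push 3): stack=[3] mem=[0,0,0,0]
After op 4 (pop): stack=[empty] mem=[0,0,0,0]
After op 5 (RCL M0): stack=[0] mem=[0,0,0,0]
After op 6 (STO M1): stack=[empty] mem=[0,0,0,0]
After op 7 (RCL M0): stack=[0] mem=[0,0,0,0]
After op 8 (STO M3): stack=[empty] mem=[0,0,0,0]
After op 9 (push 6): stack=[6] mem=[0,0,0,0]
After op 10 (push 2): stack=[6,2] mem=[0,0,0,0]
After op 11 (RCL M0): stack=[6,2,0] mem=[0,0,0,0]
After op 12 (swap): stack=[6,0,2] mem=[0,0,0,0]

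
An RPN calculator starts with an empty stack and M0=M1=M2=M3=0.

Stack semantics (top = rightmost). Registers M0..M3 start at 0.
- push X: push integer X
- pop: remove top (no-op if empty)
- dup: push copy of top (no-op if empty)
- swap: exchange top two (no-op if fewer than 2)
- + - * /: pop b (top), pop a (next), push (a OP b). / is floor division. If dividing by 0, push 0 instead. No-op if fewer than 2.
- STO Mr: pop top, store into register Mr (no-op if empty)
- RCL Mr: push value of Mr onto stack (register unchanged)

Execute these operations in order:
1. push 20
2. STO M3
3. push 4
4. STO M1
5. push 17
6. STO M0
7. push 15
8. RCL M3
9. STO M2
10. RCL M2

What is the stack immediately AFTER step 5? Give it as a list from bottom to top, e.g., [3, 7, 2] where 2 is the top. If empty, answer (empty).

After op 1 (push 20): stack=[20] mem=[0,0,0,0]
After op 2 (STO M3): stack=[empty] mem=[0,0,0,20]
After op 3 (push 4): stack=[4] mem=[0,0,0,20]
After op 4 (STO M1): stack=[empty] mem=[0,4,0,20]
After op 5 (push 17): stack=[17] mem=[0,4,0,20]

[17]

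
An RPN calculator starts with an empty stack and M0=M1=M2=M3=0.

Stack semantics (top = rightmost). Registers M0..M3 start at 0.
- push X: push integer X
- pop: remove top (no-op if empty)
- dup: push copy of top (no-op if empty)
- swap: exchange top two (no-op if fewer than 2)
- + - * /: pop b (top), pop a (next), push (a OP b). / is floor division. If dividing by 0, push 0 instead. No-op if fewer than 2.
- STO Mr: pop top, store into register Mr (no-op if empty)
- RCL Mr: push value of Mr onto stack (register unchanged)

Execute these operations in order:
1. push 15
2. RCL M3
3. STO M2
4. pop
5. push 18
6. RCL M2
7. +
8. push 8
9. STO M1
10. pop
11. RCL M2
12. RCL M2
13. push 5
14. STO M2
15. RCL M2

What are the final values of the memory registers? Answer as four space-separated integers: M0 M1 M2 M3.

After op 1 (push 15): stack=[15] mem=[0,0,0,0]
After op 2 (RCL M3): stack=[15,0] mem=[0,0,0,0]
After op 3 (STO M2): stack=[15] mem=[0,0,0,0]
After op 4 (pop): stack=[empty] mem=[0,0,0,0]
After op 5 (push 18): stack=[18] mem=[0,0,0,0]
After op 6 (RCL M2): stack=[18,0] mem=[0,0,0,0]
After op 7 (+): stack=[18] mem=[0,0,0,0]
After op 8 (push 8): stack=[18,8] mem=[0,0,0,0]
After op 9 (STO M1): stack=[18] mem=[0,8,0,0]
After op 10 (pop): stack=[empty] mem=[0,8,0,0]
After op 11 (RCL M2): stack=[0] mem=[0,8,0,0]
After op 12 (RCL M2): stack=[0,0] mem=[0,8,0,0]
After op 13 (push 5): stack=[0,0,5] mem=[0,8,0,0]
After op 14 (STO M2): stack=[0,0] mem=[0,8,5,0]
After op 15 (RCL M2): stack=[0,0,5] mem=[0,8,5,0]

Answer: 0 8 5 0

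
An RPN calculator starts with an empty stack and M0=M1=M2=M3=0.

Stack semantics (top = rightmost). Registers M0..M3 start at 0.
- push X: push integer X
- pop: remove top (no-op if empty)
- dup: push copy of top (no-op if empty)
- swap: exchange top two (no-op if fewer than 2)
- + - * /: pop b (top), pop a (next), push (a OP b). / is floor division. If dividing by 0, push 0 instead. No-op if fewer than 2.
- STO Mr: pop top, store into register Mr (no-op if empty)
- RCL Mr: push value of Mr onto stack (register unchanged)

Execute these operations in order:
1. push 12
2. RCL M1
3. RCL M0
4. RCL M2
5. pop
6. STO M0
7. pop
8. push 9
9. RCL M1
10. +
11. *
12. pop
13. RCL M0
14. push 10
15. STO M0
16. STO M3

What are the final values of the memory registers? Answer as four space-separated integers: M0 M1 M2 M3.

Answer: 10 0 0 0

Derivation:
After op 1 (push 12): stack=[12] mem=[0,0,0,0]
After op 2 (RCL M1): stack=[12,0] mem=[0,0,0,0]
After op 3 (RCL M0): stack=[12,0,0] mem=[0,0,0,0]
After op 4 (RCL M2): stack=[12,0,0,0] mem=[0,0,0,0]
After op 5 (pop): stack=[12,0,0] mem=[0,0,0,0]
After op 6 (STO M0): stack=[12,0] mem=[0,0,0,0]
After op 7 (pop): stack=[12] mem=[0,0,0,0]
After op 8 (push 9): stack=[12,9] mem=[0,0,0,0]
After op 9 (RCL M1): stack=[12,9,0] mem=[0,0,0,0]
After op 10 (+): stack=[12,9] mem=[0,0,0,0]
After op 11 (*): stack=[108] mem=[0,0,0,0]
After op 12 (pop): stack=[empty] mem=[0,0,0,0]
After op 13 (RCL M0): stack=[0] mem=[0,0,0,0]
After op 14 (push 10): stack=[0,10] mem=[0,0,0,0]
After op 15 (STO M0): stack=[0] mem=[10,0,0,0]
After op 16 (STO M3): stack=[empty] mem=[10,0,0,0]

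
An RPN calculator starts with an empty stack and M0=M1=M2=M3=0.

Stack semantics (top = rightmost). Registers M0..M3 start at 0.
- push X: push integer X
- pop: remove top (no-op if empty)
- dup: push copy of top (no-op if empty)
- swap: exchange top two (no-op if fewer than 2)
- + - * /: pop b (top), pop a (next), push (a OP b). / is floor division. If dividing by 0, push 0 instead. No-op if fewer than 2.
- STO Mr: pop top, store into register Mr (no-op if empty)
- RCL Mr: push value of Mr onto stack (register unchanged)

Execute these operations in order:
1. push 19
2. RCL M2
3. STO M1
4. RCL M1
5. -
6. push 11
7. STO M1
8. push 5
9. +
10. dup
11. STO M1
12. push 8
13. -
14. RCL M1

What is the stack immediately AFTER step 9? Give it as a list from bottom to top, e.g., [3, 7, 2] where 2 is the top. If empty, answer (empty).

After op 1 (push 19): stack=[19] mem=[0,0,0,0]
After op 2 (RCL M2): stack=[19,0] mem=[0,0,0,0]
After op 3 (STO M1): stack=[19] mem=[0,0,0,0]
After op 4 (RCL M1): stack=[19,0] mem=[0,0,0,0]
After op 5 (-): stack=[19] mem=[0,0,0,0]
After op 6 (push 11): stack=[19,11] mem=[0,0,0,0]
After op 7 (STO M1): stack=[19] mem=[0,11,0,0]
After op 8 (push 5): stack=[19,5] mem=[0,11,0,0]
After op 9 (+): stack=[24] mem=[0,11,0,0]

[24]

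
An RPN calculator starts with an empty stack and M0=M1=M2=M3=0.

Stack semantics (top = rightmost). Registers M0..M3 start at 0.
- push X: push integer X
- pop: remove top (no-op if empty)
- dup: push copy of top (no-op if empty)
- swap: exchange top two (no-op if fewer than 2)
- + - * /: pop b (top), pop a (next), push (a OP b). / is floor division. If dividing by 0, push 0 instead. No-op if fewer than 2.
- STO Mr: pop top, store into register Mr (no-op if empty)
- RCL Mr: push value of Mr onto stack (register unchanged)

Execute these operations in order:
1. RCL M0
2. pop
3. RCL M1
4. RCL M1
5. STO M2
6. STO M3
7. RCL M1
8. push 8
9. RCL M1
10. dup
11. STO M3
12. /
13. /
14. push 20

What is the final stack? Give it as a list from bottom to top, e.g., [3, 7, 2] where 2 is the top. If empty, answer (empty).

Answer: [0, 20]

Derivation:
After op 1 (RCL M0): stack=[0] mem=[0,0,0,0]
After op 2 (pop): stack=[empty] mem=[0,0,0,0]
After op 3 (RCL M1): stack=[0] mem=[0,0,0,0]
After op 4 (RCL M1): stack=[0,0] mem=[0,0,0,0]
After op 5 (STO M2): stack=[0] mem=[0,0,0,0]
After op 6 (STO M3): stack=[empty] mem=[0,0,0,0]
After op 7 (RCL M1): stack=[0] mem=[0,0,0,0]
After op 8 (push 8): stack=[0,8] mem=[0,0,0,0]
After op 9 (RCL M1): stack=[0,8,0] mem=[0,0,0,0]
After op 10 (dup): stack=[0,8,0,0] mem=[0,0,0,0]
After op 11 (STO M3): stack=[0,8,0] mem=[0,0,0,0]
After op 12 (/): stack=[0,0] mem=[0,0,0,0]
After op 13 (/): stack=[0] mem=[0,0,0,0]
After op 14 (push 20): stack=[0,20] mem=[0,0,0,0]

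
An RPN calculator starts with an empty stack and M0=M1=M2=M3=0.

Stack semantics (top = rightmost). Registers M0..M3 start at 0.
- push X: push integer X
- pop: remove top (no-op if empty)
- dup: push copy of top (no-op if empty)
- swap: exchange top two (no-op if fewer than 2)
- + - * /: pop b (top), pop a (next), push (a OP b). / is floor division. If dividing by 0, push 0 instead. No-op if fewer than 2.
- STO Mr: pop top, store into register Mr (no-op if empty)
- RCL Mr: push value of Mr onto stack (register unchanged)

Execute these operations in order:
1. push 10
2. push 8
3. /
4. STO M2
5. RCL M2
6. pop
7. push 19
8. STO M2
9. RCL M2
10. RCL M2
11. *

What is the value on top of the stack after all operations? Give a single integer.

Answer: 361

Derivation:
After op 1 (push 10): stack=[10] mem=[0,0,0,0]
After op 2 (push 8): stack=[10,8] mem=[0,0,0,0]
After op 3 (/): stack=[1] mem=[0,0,0,0]
After op 4 (STO M2): stack=[empty] mem=[0,0,1,0]
After op 5 (RCL M2): stack=[1] mem=[0,0,1,0]
After op 6 (pop): stack=[empty] mem=[0,0,1,0]
After op 7 (push 19): stack=[19] mem=[0,0,1,0]
After op 8 (STO M2): stack=[empty] mem=[0,0,19,0]
After op 9 (RCL M2): stack=[19] mem=[0,0,19,0]
After op 10 (RCL M2): stack=[19,19] mem=[0,0,19,0]
After op 11 (*): stack=[361] mem=[0,0,19,0]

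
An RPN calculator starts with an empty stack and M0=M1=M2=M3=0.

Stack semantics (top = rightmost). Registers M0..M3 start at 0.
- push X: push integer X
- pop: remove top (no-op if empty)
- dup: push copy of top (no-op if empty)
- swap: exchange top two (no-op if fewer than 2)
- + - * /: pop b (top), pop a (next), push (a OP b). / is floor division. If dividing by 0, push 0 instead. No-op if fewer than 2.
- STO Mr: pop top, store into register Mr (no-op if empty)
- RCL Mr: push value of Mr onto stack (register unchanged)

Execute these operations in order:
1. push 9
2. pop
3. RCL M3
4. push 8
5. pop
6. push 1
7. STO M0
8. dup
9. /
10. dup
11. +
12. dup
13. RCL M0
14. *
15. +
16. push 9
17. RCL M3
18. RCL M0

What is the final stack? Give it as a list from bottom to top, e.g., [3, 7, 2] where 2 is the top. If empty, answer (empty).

After op 1 (push 9): stack=[9] mem=[0,0,0,0]
After op 2 (pop): stack=[empty] mem=[0,0,0,0]
After op 3 (RCL M3): stack=[0] mem=[0,0,0,0]
After op 4 (push 8): stack=[0,8] mem=[0,0,0,0]
After op 5 (pop): stack=[0] mem=[0,0,0,0]
After op 6 (push 1): stack=[0,1] mem=[0,0,0,0]
After op 7 (STO M0): stack=[0] mem=[1,0,0,0]
After op 8 (dup): stack=[0,0] mem=[1,0,0,0]
After op 9 (/): stack=[0] mem=[1,0,0,0]
After op 10 (dup): stack=[0,0] mem=[1,0,0,0]
After op 11 (+): stack=[0] mem=[1,0,0,0]
After op 12 (dup): stack=[0,0] mem=[1,0,0,0]
After op 13 (RCL M0): stack=[0,0,1] mem=[1,0,0,0]
After op 14 (*): stack=[0,0] mem=[1,0,0,0]
After op 15 (+): stack=[0] mem=[1,0,0,0]
After op 16 (push 9): stack=[0,9] mem=[1,0,0,0]
After op 17 (RCL M3): stack=[0,9,0] mem=[1,0,0,0]
After op 18 (RCL M0): stack=[0,9,0,1] mem=[1,0,0,0]

Answer: [0, 9, 0, 1]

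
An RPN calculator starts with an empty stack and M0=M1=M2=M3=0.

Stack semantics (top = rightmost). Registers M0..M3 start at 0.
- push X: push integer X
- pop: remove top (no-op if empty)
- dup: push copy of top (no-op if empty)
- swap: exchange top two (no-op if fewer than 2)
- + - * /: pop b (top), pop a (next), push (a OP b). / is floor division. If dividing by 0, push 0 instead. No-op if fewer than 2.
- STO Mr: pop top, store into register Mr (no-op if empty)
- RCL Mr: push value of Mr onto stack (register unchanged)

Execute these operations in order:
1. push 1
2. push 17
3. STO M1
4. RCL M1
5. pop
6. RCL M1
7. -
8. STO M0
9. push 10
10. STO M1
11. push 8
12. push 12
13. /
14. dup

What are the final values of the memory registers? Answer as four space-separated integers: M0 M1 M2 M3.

Answer: -16 10 0 0

Derivation:
After op 1 (push 1): stack=[1] mem=[0,0,0,0]
After op 2 (push 17): stack=[1,17] mem=[0,0,0,0]
After op 3 (STO M1): stack=[1] mem=[0,17,0,0]
After op 4 (RCL M1): stack=[1,17] mem=[0,17,0,0]
After op 5 (pop): stack=[1] mem=[0,17,0,0]
After op 6 (RCL M1): stack=[1,17] mem=[0,17,0,0]
After op 7 (-): stack=[-16] mem=[0,17,0,0]
After op 8 (STO M0): stack=[empty] mem=[-16,17,0,0]
After op 9 (push 10): stack=[10] mem=[-16,17,0,0]
After op 10 (STO M1): stack=[empty] mem=[-16,10,0,0]
After op 11 (push 8): stack=[8] mem=[-16,10,0,0]
After op 12 (push 12): stack=[8,12] mem=[-16,10,0,0]
After op 13 (/): stack=[0] mem=[-16,10,0,0]
After op 14 (dup): stack=[0,0] mem=[-16,10,0,0]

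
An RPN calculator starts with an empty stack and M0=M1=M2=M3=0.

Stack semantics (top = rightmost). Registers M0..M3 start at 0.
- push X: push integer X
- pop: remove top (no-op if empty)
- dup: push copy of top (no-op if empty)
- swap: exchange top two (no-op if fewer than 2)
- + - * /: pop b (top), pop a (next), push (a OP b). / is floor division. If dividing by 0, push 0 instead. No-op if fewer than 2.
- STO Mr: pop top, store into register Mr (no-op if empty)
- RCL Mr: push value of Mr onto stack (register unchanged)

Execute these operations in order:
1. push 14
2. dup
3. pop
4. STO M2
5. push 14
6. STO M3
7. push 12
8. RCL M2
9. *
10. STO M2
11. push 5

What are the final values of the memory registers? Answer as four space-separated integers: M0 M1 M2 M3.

Answer: 0 0 168 14

Derivation:
After op 1 (push 14): stack=[14] mem=[0,0,0,0]
After op 2 (dup): stack=[14,14] mem=[0,0,0,0]
After op 3 (pop): stack=[14] mem=[0,0,0,0]
After op 4 (STO M2): stack=[empty] mem=[0,0,14,0]
After op 5 (push 14): stack=[14] mem=[0,0,14,0]
After op 6 (STO M3): stack=[empty] mem=[0,0,14,14]
After op 7 (push 12): stack=[12] mem=[0,0,14,14]
After op 8 (RCL M2): stack=[12,14] mem=[0,0,14,14]
After op 9 (*): stack=[168] mem=[0,0,14,14]
After op 10 (STO M2): stack=[empty] mem=[0,0,168,14]
After op 11 (push 5): stack=[5] mem=[0,0,168,14]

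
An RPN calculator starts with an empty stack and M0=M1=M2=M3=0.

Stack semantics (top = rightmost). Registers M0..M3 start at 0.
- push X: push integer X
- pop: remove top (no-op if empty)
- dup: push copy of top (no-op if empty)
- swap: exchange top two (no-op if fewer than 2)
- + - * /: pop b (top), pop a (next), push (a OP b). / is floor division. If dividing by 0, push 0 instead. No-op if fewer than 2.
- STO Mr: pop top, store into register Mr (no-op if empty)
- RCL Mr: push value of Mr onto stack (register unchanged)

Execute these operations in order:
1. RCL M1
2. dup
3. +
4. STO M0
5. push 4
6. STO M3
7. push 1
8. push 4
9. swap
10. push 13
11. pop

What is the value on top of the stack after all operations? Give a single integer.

Answer: 1

Derivation:
After op 1 (RCL M1): stack=[0] mem=[0,0,0,0]
After op 2 (dup): stack=[0,0] mem=[0,0,0,0]
After op 3 (+): stack=[0] mem=[0,0,0,0]
After op 4 (STO M0): stack=[empty] mem=[0,0,0,0]
After op 5 (push 4): stack=[4] mem=[0,0,0,0]
After op 6 (STO M3): stack=[empty] mem=[0,0,0,4]
After op 7 (push 1): stack=[1] mem=[0,0,0,4]
After op 8 (push 4): stack=[1,4] mem=[0,0,0,4]
After op 9 (swap): stack=[4,1] mem=[0,0,0,4]
After op 10 (push 13): stack=[4,1,13] mem=[0,0,0,4]
After op 11 (pop): stack=[4,1] mem=[0,0,0,4]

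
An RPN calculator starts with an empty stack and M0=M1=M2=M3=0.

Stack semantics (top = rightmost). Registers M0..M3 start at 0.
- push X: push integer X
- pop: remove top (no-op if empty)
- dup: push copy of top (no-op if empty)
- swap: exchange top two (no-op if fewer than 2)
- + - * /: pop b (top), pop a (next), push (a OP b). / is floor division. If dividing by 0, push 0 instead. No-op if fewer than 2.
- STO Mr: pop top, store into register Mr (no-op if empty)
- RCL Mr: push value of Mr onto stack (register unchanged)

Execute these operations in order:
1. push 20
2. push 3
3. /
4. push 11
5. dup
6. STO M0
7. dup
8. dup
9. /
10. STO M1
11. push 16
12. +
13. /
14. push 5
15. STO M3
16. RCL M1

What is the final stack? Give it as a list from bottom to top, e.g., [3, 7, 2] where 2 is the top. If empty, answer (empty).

After op 1 (push 20): stack=[20] mem=[0,0,0,0]
After op 2 (push 3): stack=[20,3] mem=[0,0,0,0]
After op 3 (/): stack=[6] mem=[0,0,0,0]
After op 4 (push 11): stack=[6,11] mem=[0,0,0,0]
After op 5 (dup): stack=[6,11,11] mem=[0,0,0,0]
After op 6 (STO M0): stack=[6,11] mem=[11,0,0,0]
After op 7 (dup): stack=[6,11,11] mem=[11,0,0,0]
After op 8 (dup): stack=[6,11,11,11] mem=[11,0,0,0]
After op 9 (/): stack=[6,11,1] mem=[11,0,0,0]
After op 10 (STO M1): stack=[6,11] mem=[11,1,0,0]
After op 11 (push 16): stack=[6,11,16] mem=[11,1,0,0]
After op 12 (+): stack=[6,27] mem=[11,1,0,0]
After op 13 (/): stack=[0] mem=[11,1,0,0]
After op 14 (push 5): stack=[0,5] mem=[11,1,0,0]
After op 15 (STO M3): stack=[0] mem=[11,1,0,5]
After op 16 (RCL M1): stack=[0,1] mem=[11,1,0,5]

Answer: [0, 1]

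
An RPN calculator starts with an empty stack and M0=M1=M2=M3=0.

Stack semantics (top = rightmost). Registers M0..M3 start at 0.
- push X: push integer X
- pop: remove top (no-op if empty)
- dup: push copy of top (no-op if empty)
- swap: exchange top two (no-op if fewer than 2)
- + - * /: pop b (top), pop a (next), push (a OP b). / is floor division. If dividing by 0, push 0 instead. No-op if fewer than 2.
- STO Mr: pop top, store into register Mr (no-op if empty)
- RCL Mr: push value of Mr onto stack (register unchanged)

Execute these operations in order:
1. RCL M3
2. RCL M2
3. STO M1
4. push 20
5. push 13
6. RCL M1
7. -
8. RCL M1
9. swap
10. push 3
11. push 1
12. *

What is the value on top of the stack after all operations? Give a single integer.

Answer: 3

Derivation:
After op 1 (RCL M3): stack=[0] mem=[0,0,0,0]
After op 2 (RCL M2): stack=[0,0] mem=[0,0,0,0]
After op 3 (STO M1): stack=[0] mem=[0,0,0,0]
After op 4 (push 20): stack=[0,20] mem=[0,0,0,0]
After op 5 (push 13): stack=[0,20,13] mem=[0,0,0,0]
After op 6 (RCL M1): stack=[0,20,13,0] mem=[0,0,0,0]
After op 7 (-): stack=[0,20,13] mem=[0,0,0,0]
After op 8 (RCL M1): stack=[0,20,13,0] mem=[0,0,0,0]
After op 9 (swap): stack=[0,20,0,13] mem=[0,0,0,0]
After op 10 (push 3): stack=[0,20,0,13,3] mem=[0,0,0,0]
After op 11 (push 1): stack=[0,20,0,13,3,1] mem=[0,0,0,0]
After op 12 (*): stack=[0,20,0,13,3] mem=[0,0,0,0]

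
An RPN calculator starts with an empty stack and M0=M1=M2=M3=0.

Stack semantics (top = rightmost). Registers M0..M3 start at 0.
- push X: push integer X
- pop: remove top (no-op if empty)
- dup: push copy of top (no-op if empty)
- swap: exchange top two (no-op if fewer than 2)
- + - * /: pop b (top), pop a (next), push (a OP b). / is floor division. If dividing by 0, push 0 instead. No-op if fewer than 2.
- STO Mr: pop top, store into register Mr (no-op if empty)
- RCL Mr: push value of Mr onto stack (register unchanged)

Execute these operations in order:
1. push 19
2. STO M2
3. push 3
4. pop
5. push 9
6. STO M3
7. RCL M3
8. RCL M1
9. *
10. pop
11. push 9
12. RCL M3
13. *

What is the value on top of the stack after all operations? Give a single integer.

Answer: 81

Derivation:
After op 1 (push 19): stack=[19] mem=[0,0,0,0]
After op 2 (STO M2): stack=[empty] mem=[0,0,19,0]
After op 3 (push 3): stack=[3] mem=[0,0,19,0]
After op 4 (pop): stack=[empty] mem=[0,0,19,0]
After op 5 (push 9): stack=[9] mem=[0,0,19,0]
After op 6 (STO M3): stack=[empty] mem=[0,0,19,9]
After op 7 (RCL M3): stack=[9] mem=[0,0,19,9]
After op 8 (RCL M1): stack=[9,0] mem=[0,0,19,9]
After op 9 (*): stack=[0] mem=[0,0,19,9]
After op 10 (pop): stack=[empty] mem=[0,0,19,9]
After op 11 (push 9): stack=[9] mem=[0,0,19,9]
After op 12 (RCL M3): stack=[9,9] mem=[0,0,19,9]
After op 13 (*): stack=[81] mem=[0,0,19,9]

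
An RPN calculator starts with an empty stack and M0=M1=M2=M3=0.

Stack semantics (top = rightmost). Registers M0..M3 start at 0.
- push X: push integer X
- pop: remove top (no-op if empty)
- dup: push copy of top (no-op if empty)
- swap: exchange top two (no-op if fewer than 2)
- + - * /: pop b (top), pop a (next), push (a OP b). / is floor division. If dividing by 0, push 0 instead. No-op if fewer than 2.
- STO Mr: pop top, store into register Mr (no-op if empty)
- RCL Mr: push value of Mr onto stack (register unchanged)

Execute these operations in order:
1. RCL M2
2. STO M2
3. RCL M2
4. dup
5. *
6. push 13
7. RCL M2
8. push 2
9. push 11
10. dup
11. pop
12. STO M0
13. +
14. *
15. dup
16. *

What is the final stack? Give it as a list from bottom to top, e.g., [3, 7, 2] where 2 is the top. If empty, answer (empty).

Answer: [0, 676]

Derivation:
After op 1 (RCL M2): stack=[0] mem=[0,0,0,0]
After op 2 (STO M2): stack=[empty] mem=[0,0,0,0]
After op 3 (RCL M2): stack=[0] mem=[0,0,0,0]
After op 4 (dup): stack=[0,0] mem=[0,0,0,0]
After op 5 (*): stack=[0] mem=[0,0,0,0]
After op 6 (push 13): stack=[0,13] mem=[0,0,0,0]
After op 7 (RCL M2): stack=[0,13,0] mem=[0,0,0,0]
After op 8 (push 2): stack=[0,13,0,2] mem=[0,0,0,0]
After op 9 (push 11): stack=[0,13,0,2,11] mem=[0,0,0,0]
After op 10 (dup): stack=[0,13,0,2,11,11] mem=[0,0,0,0]
After op 11 (pop): stack=[0,13,0,2,11] mem=[0,0,0,0]
After op 12 (STO M0): stack=[0,13,0,2] mem=[11,0,0,0]
After op 13 (+): stack=[0,13,2] mem=[11,0,0,0]
After op 14 (*): stack=[0,26] mem=[11,0,0,0]
After op 15 (dup): stack=[0,26,26] mem=[11,0,0,0]
After op 16 (*): stack=[0,676] mem=[11,0,0,0]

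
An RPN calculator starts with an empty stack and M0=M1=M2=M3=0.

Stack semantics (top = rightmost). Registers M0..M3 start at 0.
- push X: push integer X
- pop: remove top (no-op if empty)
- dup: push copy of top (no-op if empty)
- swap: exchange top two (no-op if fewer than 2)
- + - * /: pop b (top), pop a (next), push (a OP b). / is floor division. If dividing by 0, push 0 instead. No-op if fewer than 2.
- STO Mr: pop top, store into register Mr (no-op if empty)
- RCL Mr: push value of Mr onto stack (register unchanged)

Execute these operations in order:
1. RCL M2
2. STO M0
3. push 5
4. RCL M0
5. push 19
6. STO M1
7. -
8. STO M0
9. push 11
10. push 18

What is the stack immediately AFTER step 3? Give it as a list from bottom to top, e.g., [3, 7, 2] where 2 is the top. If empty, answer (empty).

After op 1 (RCL M2): stack=[0] mem=[0,0,0,0]
After op 2 (STO M0): stack=[empty] mem=[0,0,0,0]
After op 3 (push 5): stack=[5] mem=[0,0,0,0]

[5]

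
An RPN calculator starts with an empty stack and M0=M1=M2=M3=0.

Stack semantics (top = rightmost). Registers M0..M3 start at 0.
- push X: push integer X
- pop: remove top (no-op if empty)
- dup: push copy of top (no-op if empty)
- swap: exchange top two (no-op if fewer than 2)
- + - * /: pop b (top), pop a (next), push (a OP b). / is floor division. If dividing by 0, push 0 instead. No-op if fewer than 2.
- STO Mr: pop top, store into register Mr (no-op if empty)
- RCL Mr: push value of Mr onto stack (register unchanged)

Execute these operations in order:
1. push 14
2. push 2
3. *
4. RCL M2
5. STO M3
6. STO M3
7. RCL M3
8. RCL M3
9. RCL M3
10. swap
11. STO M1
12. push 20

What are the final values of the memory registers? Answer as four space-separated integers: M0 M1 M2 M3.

Answer: 0 28 0 28

Derivation:
After op 1 (push 14): stack=[14] mem=[0,0,0,0]
After op 2 (push 2): stack=[14,2] mem=[0,0,0,0]
After op 3 (*): stack=[28] mem=[0,0,0,0]
After op 4 (RCL M2): stack=[28,0] mem=[0,0,0,0]
After op 5 (STO M3): stack=[28] mem=[0,0,0,0]
After op 6 (STO M3): stack=[empty] mem=[0,0,0,28]
After op 7 (RCL M3): stack=[28] mem=[0,0,0,28]
After op 8 (RCL M3): stack=[28,28] mem=[0,0,0,28]
After op 9 (RCL M3): stack=[28,28,28] mem=[0,0,0,28]
After op 10 (swap): stack=[28,28,28] mem=[0,0,0,28]
After op 11 (STO M1): stack=[28,28] mem=[0,28,0,28]
After op 12 (push 20): stack=[28,28,20] mem=[0,28,0,28]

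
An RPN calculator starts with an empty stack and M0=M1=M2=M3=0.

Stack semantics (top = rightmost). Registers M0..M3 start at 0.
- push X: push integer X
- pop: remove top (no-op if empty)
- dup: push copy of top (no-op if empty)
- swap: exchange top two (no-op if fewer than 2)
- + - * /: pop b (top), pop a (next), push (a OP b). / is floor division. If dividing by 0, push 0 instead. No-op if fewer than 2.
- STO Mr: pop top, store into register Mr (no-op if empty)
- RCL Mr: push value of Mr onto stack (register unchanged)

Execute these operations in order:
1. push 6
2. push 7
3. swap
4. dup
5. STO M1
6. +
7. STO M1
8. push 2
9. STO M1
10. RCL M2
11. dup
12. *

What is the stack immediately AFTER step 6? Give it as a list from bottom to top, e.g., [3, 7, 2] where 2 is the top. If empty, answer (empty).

After op 1 (push 6): stack=[6] mem=[0,0,0,0]
After op 2 (push 7): stack=[6,7] mem=[0,0,0,0]
After op 3 (swap): stack=[7,6] mem=[0,0,0,0]
After op 4 (dup): stack=[7,6,6] mem=[0,0,0,0]
After op 5 (STO M1): stack=[7,6] mem=[0,6,0,0]
After op 6 (+): stack=[13] mem=[0,6,0,0]

[13]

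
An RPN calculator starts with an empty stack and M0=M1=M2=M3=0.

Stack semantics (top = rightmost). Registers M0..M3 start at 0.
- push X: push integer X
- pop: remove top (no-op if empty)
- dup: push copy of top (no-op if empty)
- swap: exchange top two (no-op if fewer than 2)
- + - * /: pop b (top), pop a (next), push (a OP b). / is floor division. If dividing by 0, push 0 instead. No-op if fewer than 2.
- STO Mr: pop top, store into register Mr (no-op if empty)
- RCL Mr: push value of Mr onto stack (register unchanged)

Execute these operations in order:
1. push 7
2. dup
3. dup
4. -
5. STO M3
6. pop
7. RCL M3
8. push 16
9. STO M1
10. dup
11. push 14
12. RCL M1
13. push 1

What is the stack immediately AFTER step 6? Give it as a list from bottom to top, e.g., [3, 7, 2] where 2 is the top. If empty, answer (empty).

After op 1 (push 7): stack=[7] mem=[0,0,0,0]
After op 2 (dup): stack=[7,7] mem=[0,0,0,0]
After op 3 (dup): stack=[7,7,7] mem=[0,0,0,0]
After op 4 (-): stack=[7,0] mem=[0,0,0,0]
After op 5 (STO M3): stack=[7] mem=[0,0,0,0]
After op 6 (pop): stack=[empty] mem=[0,0,0,0]

(empty)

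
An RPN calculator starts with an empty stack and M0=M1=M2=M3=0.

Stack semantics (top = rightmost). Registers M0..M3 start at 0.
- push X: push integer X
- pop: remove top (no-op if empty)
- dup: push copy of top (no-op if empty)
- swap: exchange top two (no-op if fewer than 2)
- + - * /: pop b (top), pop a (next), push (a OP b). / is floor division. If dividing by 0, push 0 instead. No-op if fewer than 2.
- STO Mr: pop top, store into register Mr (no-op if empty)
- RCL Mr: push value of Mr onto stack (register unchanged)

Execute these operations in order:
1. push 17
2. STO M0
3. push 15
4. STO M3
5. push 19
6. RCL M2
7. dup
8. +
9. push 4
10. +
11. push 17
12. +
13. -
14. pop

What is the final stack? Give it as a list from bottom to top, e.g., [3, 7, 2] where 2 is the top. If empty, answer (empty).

Answer: (empty)

Derivation:
After op 1 (push 17): stack=[17] mem=[0,0,0,0]
After op 2 (STO M0): stack=[empty] mem=[17,0,0,0]
After op 3 (push 15): stack=[15] mem=[17,0,0,0]
After op 4 (STO M3): stack=[empty] mem=[17,0,0,15]
After op 5 (push 19): stack=[19] mem=[17,0,0,15]
After op 6 (RCL M2): stack=[19,0] mem=[17,0,0,15]
After op 7 (dup): stack=[19,0,0] mem=[17,0,0,15]
After op 8 (+): stack=[19,0] mem=[17,0,0,15]
After op 9 (push 4): stack=[19,0,4] mem=[17,0,0,15]
After op 10 (+): stack=[19,4] mem=[17,0,0,15]
After op 11 (push 17): stack=[19,4,17] mem=[17,0,0,15]
After op 12 (+): stack=[19,21] mem=[17,0,0,15]
After op 13 (-): stack=[-2] mem=[17,0,0,15]
After op 14 (pop): stack=[empty] mem=[17,0,0,15]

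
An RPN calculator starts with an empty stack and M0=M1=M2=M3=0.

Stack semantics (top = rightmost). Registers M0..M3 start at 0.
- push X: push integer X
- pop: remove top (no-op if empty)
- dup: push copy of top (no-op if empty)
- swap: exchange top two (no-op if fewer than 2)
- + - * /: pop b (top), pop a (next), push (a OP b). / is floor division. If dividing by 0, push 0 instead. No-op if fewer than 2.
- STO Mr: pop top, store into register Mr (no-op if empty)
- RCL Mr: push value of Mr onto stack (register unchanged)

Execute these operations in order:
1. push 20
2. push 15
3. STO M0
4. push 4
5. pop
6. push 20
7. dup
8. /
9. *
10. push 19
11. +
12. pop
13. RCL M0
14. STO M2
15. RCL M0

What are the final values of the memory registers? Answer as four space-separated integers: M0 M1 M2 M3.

Answer: 15 0 15 0

Derivation:
After op 1 (push 20): stack=[20] mem=[0,0,0,0]
After op 2 (push 15): stack=[20,15] mem=[0,0,0,0]
After op 3 (STO M0): stack=[20] mem=[15,0,0,0]
After op 4 (push 4): stack=[20,4] mem=[15,0,0,0]
After op 5 (pop): stack=[20] mem=[15,0,0,0]
After op 6 (push 20): stack=[20,20] mem=[15,0,0,0]
After op 7 (dup): stack=[20,20,20] mem=[15,0,0,0]
After op 8 (/): stack=[20,1] mem=[15,0,0,0]
After op 9 (*): stack=[20] mem=[15,0,0,0]
After op 10 (push 19): stack=[20,19] mem=[15,0,0,0]
After op 11 (+): stack=[39] mem=[15,0,0,0]
After op 12 (pop): stack=[empty] mem=[15,0,0,0]
After op 13 (RCL M0): stack=[15] mem=[15,0,0,0]
After op 14 (STO M2): stack=[empty] mem=[15,0,15,0]
After op 15 (RCL M0): stack=[15] mem=[15,0,15,0]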